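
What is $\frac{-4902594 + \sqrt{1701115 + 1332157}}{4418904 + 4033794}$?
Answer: $- \frac{817099}{1408783} + \frac{\sqrt{758318}}{4226349} \approx -0.5798$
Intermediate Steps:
$\frac{-4902594 + \sqrt{1701115 + 1332157}}{4418904 + 4033794} = \frac{-4902594 + \sqrt{3033272}}{8452698} = \left(-4902594 + 2 \sqrt{758318}\right) \frac{1}{8452698} = - \frac{817099}{1408783} + \frac{\sqrt{758318}}{4226349}$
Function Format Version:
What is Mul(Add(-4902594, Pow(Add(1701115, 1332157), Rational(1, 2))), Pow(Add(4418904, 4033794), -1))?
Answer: Add(Rational(-817099, 1408783), Mul(Rational(1, 4226349), Pow(758318, Rational(1, 2)))) ≈ -0.57980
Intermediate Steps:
Mul(Add(-4902594, Pow(Add(1701115, 1332157), Rational(1, 2))), Pow(Add(4418904, 4033794), -1)) = Mul(Add(-4902594, Pow(3033272, Rational(1, 2))), Pow(8452698, -1)) = Mul(Add(-4902594, Mul(2, Pow(758318, Rational(1, 2)))), Rational(1, 8452698)) = Add(Rational(-817099, 1408783), Mul(Rational(1, 4226349), Pow(758318, Rational(1, 2))))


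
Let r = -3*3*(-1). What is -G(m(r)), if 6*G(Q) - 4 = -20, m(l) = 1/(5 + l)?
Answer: 8/3 ≈ 2.6667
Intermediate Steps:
r = 9 (r = -9*(-1) = 9)
G(Q) = -8/3 (G(Q) = ⅔ + (⅙)*(-20) = ⅔ - 10/3 = -8/3)
-G(m(r)) = -1*(-8/3) = 8/3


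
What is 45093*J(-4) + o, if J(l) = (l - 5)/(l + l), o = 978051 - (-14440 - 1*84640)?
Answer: 9022885/8 ≈ 1.1279e+6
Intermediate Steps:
o = 1077131 (o = 978051 - (-14440 - 84640) = 978051 - 1*(-99080) = 978051 + 99080 = 1077131)
J(l) = (-5 + l)/(2*l) (J(l) = (-5 + l)/((2*l)) = (-5 + l)*(1/(2*l)) = (-5 + l)/(2*l))
45093*J(-4) + o = 45093*((1/2)*(-5 - 4)/(-4)) + 1077131 = 45093*((1/2)*(-1/4)*(-9)) + 1077131 = 45093*(9/8) + 1077131 = 405837/8 + 1077131 = 9022885/8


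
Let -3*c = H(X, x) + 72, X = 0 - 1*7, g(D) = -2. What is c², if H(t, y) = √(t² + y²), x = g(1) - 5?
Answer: 5282/9 + 112*√2 ≈ 745.28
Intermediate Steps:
X = -7 (X = 0 - 7 = -7)
x = -7 (x = -2 - 5 = -7)
c = -24 - 7*√2/3 (c = -(√((-7)² + (-7)²) + 72)/3 = -(√(49 + 49) + 72)/3 = -(√98 + 72)/3 = -(7*√2 + 72)/3 = -(72 + 7*√2)/3 = -24 - 7*√2/3 ≈ -27.300)
c² = (-24 - 7*√2/3)²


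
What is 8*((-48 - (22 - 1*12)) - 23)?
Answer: -648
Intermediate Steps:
8*((-48 - (22 - 1*12)) - 23) = 8*((-48 - (22 - 12)) - 23) = 8*((-48 - 1*10) - 23) = 8*((-48 - 10) - 23) = 8*(-58 - 23) = 8*(-81) = -648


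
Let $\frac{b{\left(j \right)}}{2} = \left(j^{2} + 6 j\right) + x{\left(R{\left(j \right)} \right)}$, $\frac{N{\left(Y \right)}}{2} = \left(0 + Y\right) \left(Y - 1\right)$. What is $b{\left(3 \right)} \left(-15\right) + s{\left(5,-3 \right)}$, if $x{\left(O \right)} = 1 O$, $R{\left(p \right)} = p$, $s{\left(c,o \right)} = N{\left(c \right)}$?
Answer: $-860$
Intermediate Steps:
$N{\left(Y \right)} = 2 Y \left(-1 + Y\right)$ ($N{\left(Y \right)} = 2 \left(0 + Y\right) \left(Y - 1\right) = 2 Y \left(-1 + Y\right)$)
$s{\left(c,o \right)} = 2 c \left(-1 + c\right)$
$x{\left(O \right)} = O$
$b{\left(j \right)} = 2 j^{2} + 14 j$ ($b{\left(j \right)} = 2 \left(\left(j^{2} + 6 j\right) + j\right) = 2 \left(j^{2} + 7 j\right) = 2 j^{2} + 14 j$)
$b{\left(3 \right)} \left(-15\right) + s{\left(5,-3 \right)} = 2 \cdot 3 \left(7 + 3\right) \left(-15\right) + 2 \cdot 5 \left(-1 + 5\right) = 2 \cdot 3 \cdot 10 \left(-15\right) + 2 \cdot 5 \cdot 4 = 60 \left(-15\right) + 40 = -900 + 40 = -860$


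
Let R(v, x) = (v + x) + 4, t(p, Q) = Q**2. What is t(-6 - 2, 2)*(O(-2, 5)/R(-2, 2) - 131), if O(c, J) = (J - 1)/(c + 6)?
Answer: -523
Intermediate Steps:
O(c, J) = (-1 + J)/(6 + c)
R(v, x) = 4 + v + x
t(-6 - 2, 2)*(O(-2, 5)/R(-2, 2) - 131) = 2**2*(((-1 + 5)/(6 - 2))/(4 - 2 + 2) - 131) = 4*((4/4)/4 - 131) = 4*(((1/4)*4)*(1/4) - 131) = 4*(1*(1/4) - 131) = 4*(1/4 - 131) = 4*(-523/4) = -523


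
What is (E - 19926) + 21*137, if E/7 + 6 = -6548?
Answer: -62927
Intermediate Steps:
E = -45878 (E = -42 + 7*(-6548) = -42 - 45836 = -45878)
(E - 19926) + 21*137 = (-45878 - 19926) + 21*137 = -65804 + 2877 = -62927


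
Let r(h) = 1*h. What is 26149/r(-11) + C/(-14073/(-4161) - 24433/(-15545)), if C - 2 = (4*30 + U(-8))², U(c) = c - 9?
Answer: -276367471019/1174911826 ≈ -235.22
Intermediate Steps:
U(c) = -9 + c
C = 10611 (C = 2 + (4*30 + (-9 - 8))² = 2 + (120 - 17)² = 2 + 103² = 2 + 10609 = 10611)
r(h) = h
26149/r(-11) + C/(-14073/(-4161) - 24433/(-15545)) = 26149/(-11) + 10611/(-14073/(-4161) - 24433/(-15545)) = 26149*(-1/11) + 10611/(-14073*(-1/4161) - 24433*(-1/15545)) = -26149/11 + 10611/(4691/1387 + 24433/15545) = -26149/11 + 10611/(106810166/21560915) = -26149/11 + 10611*(21560915/106810166) = -26149/11 + 228782869065/106810166 = -276367471019/1174911826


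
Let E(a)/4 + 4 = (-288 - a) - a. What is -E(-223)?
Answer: -616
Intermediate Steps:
E(a) = -1168 - 8*a (E(a) = -16 + 4*((-288 - a) - a) = -16 + 4*(-288 - 2*a) = -16 + (-1152 - 8*a) = -1168 - 8*a)
-E(-223) = -(-1168 - 8*(-223)) = -(-1168 + 1784) = -1*616 = -616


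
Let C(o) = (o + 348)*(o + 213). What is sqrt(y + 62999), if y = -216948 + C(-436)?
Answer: 15*I*sqrt(597) ≈ 366.5*I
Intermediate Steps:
C(o) = (213 + o)*(348 + o) (C(o) = (348 + o)*(213 + o) = (213 + o)*(348 + o))
y = -197324 (y = -216948 + (74124 + (-436)**2 + 561*(-436)) = -216948 + (74124 + 190096 - 244596) = -216948 + 19624 = -197324)
sqrt(y + 62999) = sqrt(-197324 + 62999) = sqrt(-134325) = 15*I*sqrt(597)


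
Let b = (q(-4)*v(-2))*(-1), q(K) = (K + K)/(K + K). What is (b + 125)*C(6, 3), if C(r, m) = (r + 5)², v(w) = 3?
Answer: 14762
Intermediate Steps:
q(K) = 1 (q(K) = (2*K)/((2*K)) = (2*K)*(1/(2*K)) = 1)
C(r, m) = (5 + r)²
b = -3 (b = (1*3)*(-1) = 3*(-1) = -3)
(b + 125)*C(6, 3) = (-3 + 125)*(5 + 6)² = 122*11² = 122*121 = 14762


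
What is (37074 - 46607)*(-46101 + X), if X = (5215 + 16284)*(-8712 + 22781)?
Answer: -2883001604890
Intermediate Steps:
X = 302469431 (X = 21499*14069 = 302469431)
(37074 - 46607)*(-46101 + X) = (37074 - 46607)*(-46101 + 302469431) = -9533*302423330 = -2883001604890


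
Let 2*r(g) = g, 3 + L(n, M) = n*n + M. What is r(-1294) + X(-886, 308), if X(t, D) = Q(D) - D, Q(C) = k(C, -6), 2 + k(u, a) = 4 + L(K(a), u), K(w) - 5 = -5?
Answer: -648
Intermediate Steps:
K(w) = 0 (K(w) = 5 - 5 = 0)
L(n, M) = -3 + M + n**2 (L(n, M) = -3 + (n*n + M) = -3 + (n**2 + M) = -3 + (M + n**2) = -3 + M + n**2)
r(g) = g/2
k(u, a) = -1 + u (k(u, a) = -2 + (4 + (-3 + u + 0**2)) = -2 + (4 + (-3 + u + 0)) = -2 + (4 + (-3 + u)) = -2 + (1 + u) = -1 + u)
Q(C) = -1 + C
X(t, D) = -1 (X(t, D) = (-1 + D) - D = -1)
r(-1294) + X(-886, 308) = (1/2)*(-1294) - 1 = -647 - 1 = -648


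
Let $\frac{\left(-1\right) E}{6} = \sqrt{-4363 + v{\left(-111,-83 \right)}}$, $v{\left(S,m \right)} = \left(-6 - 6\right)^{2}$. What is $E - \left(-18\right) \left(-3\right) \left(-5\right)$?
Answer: $270 - 6 i \sqrt{4219} \approx 270.0 - 389.72 i$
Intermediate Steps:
$v{\left(S,m \right)} = 144$ ($v{\left(S,m \right)} = \left(-12\right)^{2} = 144$)
$E = - 6 i \sqrt{4219}$ ($E = - 6 \sqrt{-4363 + 144} = - 6 \sqrt{-4219} = - 6 i \sqrt{4219} \approx - 389.72 i$)
$E - \left(-18\right) \left(-3\right) \left(-5\right) = - 6 i \sqrt{4219} - \left(-18\right) \left(-3\right) \left(-5\right) = - 6 i \sqrt{4219} - 54 \left(-5\right) = - 6 i \sqrt{4219} - -270 = - 6 i \sqrt{4219} + 270 = 270 - 6 i \sqrt{4219}$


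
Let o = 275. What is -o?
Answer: -275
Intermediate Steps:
-o = -1*275 = -275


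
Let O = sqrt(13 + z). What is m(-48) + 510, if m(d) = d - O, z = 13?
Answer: 462 - sqrt(26) ≈ 456.90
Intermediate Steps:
O = sqrt(26) (O = sqrt(13 + 13) = sqrt(26) ≈ 5.0990)
m(d) = d - sqrt(26)
m(-48) + 510 = (-48 - sqrt(26)) + 510 = 462 - sqrt(26)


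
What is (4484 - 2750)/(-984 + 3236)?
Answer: 867/1126 ≈ 0.76998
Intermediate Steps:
(4484 - 2750)/(-984 + 3236) = 1734/2252 = 1734*(1/2252) = 867/1126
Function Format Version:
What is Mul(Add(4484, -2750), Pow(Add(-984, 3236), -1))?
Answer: Rational(867, 1126) ≈ 0.76998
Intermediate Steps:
Mul(Add(4484, -2750), Pow(Add(-984, 3236), -1)) = Mul(1734, Pow(2252, -1)) = Mul(1734, Rational(1, 2252)) = Rational(867, 1126)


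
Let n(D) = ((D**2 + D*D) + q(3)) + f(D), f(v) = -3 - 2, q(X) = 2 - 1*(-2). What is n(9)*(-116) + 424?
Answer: -18252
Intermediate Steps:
q(X) = 4 (q(X) = 2 + 2 = 4)
f(v) = -5
n(D) = -1 + 2*D**2 (n(D) = ((D**2 + D*D) + 4) - 5 = ((D**2 + D**2) + 4) - 5 = (2*D**2 + 4) - 5 = (4 + 2*D**2) - 5 = -1 + 2*D**2)
n(9)*(-116) + 424 = (-1 + 2*9**2)*(-116) + 424 = (-1 + 2*81)*(-116) + 424 = (-1 + 162)*(-116) + 424 = 161*(-116) + 424 = -18676 + 424 = -18252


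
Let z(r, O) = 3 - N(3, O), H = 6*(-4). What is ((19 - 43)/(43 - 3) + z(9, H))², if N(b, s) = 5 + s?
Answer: 11449/25 ≈ 457.96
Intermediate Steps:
H = -24
z(r, O) = -2 - O (z(r, O) = 3 - (5 + O) = 3 + (-5 - O) = -2 - O)
((19 - 43)/(43 - 3) + z(9, H))² = ((19 - 43)/(43 - 3) + (-2 - 1*(-24)))² = (-24/40 + (-2 + 24))² = (-24*1/40 + 22)² = (-⅗ + 22)² = (107/5)² = 11449/25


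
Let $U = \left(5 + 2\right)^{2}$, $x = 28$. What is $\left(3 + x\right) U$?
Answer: $1519$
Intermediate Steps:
$U = 49$ ($U = 7^{2} = 49$)
$\left(3 + x\right) U = \left(3 + 28\right) 49 = 31 \cdot 49 = 1519$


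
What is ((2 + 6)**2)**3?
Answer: 262144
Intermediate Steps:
((2 + 6)**2)**3 = (8**2)**3 = 64**3 = 262144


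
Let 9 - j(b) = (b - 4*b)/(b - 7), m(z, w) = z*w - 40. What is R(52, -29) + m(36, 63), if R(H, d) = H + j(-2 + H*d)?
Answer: 3476943/1517 ≈ 2292.0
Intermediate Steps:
m(z, w) = -40 + w*z (m(z, w) = w*z - 40 = -40 + w*z)
j(b) = 9 + 3*b/(-7 + b) (j(b) = 9 - (b - 4*b)/(b - 7) = 9 - (-3*b)/(-7 + b) = 9 - (-3)*b/(-7 + b) = 9 + 3*b/(-7 + b))
R(H, d) = H + 3*(-29 + 4*H*d)/(-9 + H*d) (R(H, d) = H + 3*(-21 + 4*(-2 + H*d))/(-7 + (-2 + H*d)) = H + 3*(-21 + (-8 + 4*H*d))/(-9 + H*d) = H + 3*(-29 + 4*H*d)/(-9 + H*d))
R(52, -29) + m(36, 63) = (-87 + 52*(-9 + 52*(-29)) + 12*52*(-29))/(-9 + 52*(-29)) + (-40 + 63*36) = (-87 + 52*(-9 - 1508) - 18096)/(-9 - 1508) + (-40 + 2268) = (-87 + 52*(-1517) - 18096)/(-1517) + 2228 = -(-87 - 78884 - 18096)/1517 + 2228 = -1/1517*(-97067) + 2228 = 97067/1517 + 2228 = 3476943/1517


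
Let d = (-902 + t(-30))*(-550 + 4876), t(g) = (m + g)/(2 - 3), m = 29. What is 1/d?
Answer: -1/3897726 ≈ -2.5656e-7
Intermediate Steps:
t(g) = -29 - g (t(g) = (29 + g)/(2 - 3) = (29 + g)/(-1) = (29 + g)*(-1) = -29 - g)
d = -3897726 (d = (-902 + (-29 - 1*(-30)))*(-550 + 4876) = (-902 + (-29 + 30))*4326 = (-902 + 1)*4326 = -901*4326 = -3897726)
1/d = 1/(-3897726) = -1/3897726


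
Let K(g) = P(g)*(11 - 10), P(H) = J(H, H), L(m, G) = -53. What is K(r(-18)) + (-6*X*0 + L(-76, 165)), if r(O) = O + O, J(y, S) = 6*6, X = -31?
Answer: -17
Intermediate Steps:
J(y, S) = 36
P(H) = 36
r(O) = 2*O
K(g) = 36 (K(g) = 36*(11 - 10) = 36*1 = 36)
K(r(-18)) + (-6*X*0 + L(-76, 165)) = 36 + (-6*(-31)*0 - 53) = 36 + (186*0 - 53) = 36 + (0 - 53) = 36 - 53 = -17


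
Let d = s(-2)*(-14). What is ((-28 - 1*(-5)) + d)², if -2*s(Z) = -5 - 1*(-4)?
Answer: 900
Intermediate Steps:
s(Z) = ½ (s(Z) = -(-5 - 1*(-4))/2 = -(-5 + 4)/2 = -½*(-1) = ½)
d = -7 (d = (½)*(-14) = -7)
((-28 - 1*(-5)) + d)² = ((-28 - 1*(-5)) - 7)² = ((-28 + 5) - 7)² = (-23 - 7)² = (-30)² = 900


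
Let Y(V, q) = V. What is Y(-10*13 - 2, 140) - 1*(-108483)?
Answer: 108351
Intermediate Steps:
Y(-10*13 - 2, 140) - 1*(-108483) = (-10*13 - 2) - 1*(-108483) = (-130 - 2) + 108483 = -132 + 108483 = 108351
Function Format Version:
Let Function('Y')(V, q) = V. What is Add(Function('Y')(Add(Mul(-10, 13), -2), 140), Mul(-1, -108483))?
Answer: 108351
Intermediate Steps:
Add(Function('Y')(Add(Mul(-10, 13), -2), 140), Mul(-1, -108483)) = Add(Add(Mul(-10, 13), -2), Mul(-1, -108483)) = Add(Add(-130, -2), 108483) = Add(-132, 108483) = 108351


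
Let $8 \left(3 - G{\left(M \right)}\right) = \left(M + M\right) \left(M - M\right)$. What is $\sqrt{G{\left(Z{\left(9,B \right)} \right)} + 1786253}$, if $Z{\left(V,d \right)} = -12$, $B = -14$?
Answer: $4 \sqrt{111641} \approx 1336.5$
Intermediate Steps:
$G{\left(M \right)} = 3$ ($G{\left(M \right)} = 3 - \frac{\left(M + M\right) \left(M - M\right)}{8} = 3 - \frac{2 M 0}{8} = 3 - 0 = 3 + 0 = 3$)
$\sqrt{G{\left(Z{\left(9,B \right)} \right)} + 1786253} = \sqrt{3 + 1786253} = \sqrt{1786256} = 4 \sqrt{111641}$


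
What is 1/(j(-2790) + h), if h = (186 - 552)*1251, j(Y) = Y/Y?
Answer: -1/457865 ≈ -2.1840e-6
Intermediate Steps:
j(Y) = 1
h = -457866 (h = -366*1251 = -457866)
1/(j(-2790) + h) = 1/(1 - 457866) = 1/(-457865) = -1/457865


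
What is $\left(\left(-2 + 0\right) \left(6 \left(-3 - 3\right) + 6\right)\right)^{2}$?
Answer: $3600$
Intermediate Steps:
$\left(\left(-2 + 0\right) \left(6 \left(-3 - 3\right) + 6\right)\right)^{2} = \left(- 2 \left(6 \left(-6\right) + 6\right)\right)^{2} = \left(- 2 \left(-36 + 6\right)\right)^{2} = \left(\left(-2\right) \left(-30\right)\right)^{2} = 60^{2} = 3600$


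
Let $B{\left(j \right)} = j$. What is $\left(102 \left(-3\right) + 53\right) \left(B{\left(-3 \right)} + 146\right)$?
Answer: $-36179$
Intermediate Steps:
$\left(102 \left(-3\right) + 53\right) \left(B{\left(-3 \right)} + 146\right) = \left(102 \left(-3\right) + 53\right) \left(-3 + 146\right) = \left(-306 + 53\right) 143 = \left(-253\right) 143 = -36179$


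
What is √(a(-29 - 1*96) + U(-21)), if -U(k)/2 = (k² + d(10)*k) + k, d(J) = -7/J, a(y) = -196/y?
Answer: I*√542395/25 ≈ 29.459*I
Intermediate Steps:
U(k) = -2*k² - 3*k/5 (U(k) = -2*((k² + (-7/10)*k) + k) = -2*((k² + (-7*⅒)*k) + k) = -2*((k² - 7*k/10) + k) = -2*(k² + 3*k/10) = -2*k² - 3*k/5)
√(a(-29 - 1*96) + U(-21)) = √(-196/(-29 - 1*96) - ⅕*(-21)*(3 + 10*(-21))) = √(-196/(-29 - 96) - ⅕*(-21)*(3 - 210)) = √(-196/(-125) - ⅕*(-21)*(-207)) = √(-196*(-1/125) - 4347/5) = √(196/125 - 4347/5) = √(-108479/125) = I*√542395/25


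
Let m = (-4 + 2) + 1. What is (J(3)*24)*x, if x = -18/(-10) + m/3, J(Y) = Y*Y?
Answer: 1584/5 ≈ 316.80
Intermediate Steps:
m = -1 (m = -2 + 1 = -1)
J(Y) = Y²
x = 22/15 (x = -18/(-10) - 1/3 = -18*(-⅒) - 1*⅓ = 9/5 - ⅓ = 22/15 ≈ 1.4667)
(J(3)*24)*x = (3²*24)*(22/15) = (9*24)*(22/15) = 216*(22/15) = 1584/5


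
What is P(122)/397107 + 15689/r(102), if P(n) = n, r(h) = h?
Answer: 2076741389/13501638 ≈ 153.81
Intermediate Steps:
P(122)/397107 + 15689/r(102) = 122/397107 + 15689/102 = 2076741389/13501638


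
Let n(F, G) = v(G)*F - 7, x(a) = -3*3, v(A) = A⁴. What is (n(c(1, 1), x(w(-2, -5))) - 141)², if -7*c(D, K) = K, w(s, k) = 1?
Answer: 57714409/49 ≈ 1.1778e+6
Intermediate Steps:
c(D, K) = -K/7
x(a) = -9
n(F, G) = -7 + F*G⁴ (n(F, G) = G⁴*F - 7 = F*G⁴ - 7 = -7 + F*G⁴)
(n(c(1, 1), x(w(-2, -5))) - 141)² = ((-7 - ⅐*1*(-9)⁴) - 141)² = ((-7 - ⅐*6561) - 141)² = ((-7 - 6561/7) - 141)² = (-6610/7 - 141)² = (-7597/7)² = 57714409/49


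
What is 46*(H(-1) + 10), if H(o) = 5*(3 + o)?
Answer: 920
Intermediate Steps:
H(o) = 15 + 5*o
46*(H(-1) + 10) = 46*((15 + 5*(-1)) + 10) = 46*((15 - 5) + 10) = 46*(10 + 10) = 46*20 = 920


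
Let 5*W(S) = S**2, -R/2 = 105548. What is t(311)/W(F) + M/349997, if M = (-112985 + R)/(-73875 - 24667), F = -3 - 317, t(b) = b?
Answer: 5366420969597/353171500789760 ≈ 0.015195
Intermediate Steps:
R = -211096 (R = -2*105548 = -211096)
F = -320
W(S) = S**2/5
M = 324081/98542 (M = (-112985 - 211096)/(-73875 - 24667) = -324081/(-98542) = -324081*(-1/98542) = 324081/98542 ≈ 3.2888)
t(311)/W(F) + M/349997 = 311/(((1/5)*(-320)**2)) + (324081/98542)/349997 = 311/(((1/5)*102400)) + (324081/98542)*(1/349997) = 311/20480 + 324081/34489404374 = 5366420969597/353171500789760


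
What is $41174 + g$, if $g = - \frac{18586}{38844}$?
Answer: $\frac{799672135}{19422} \approx 41174.0$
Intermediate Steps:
$g = - \frac{9293}{19422}$ ($g = \left(-18586\right) \frac{1}{38844} = - \frac{9293}{19422} \approx -0.47848$)
$41174 + g = 41174 - \frac{9293}{19422} = \frac{799672135}{19422}$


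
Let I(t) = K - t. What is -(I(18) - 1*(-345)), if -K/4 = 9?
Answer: -291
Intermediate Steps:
K = -36 (K = -4*9 = -36)
I(t) = -36 - t
-(I(18) - 1*(-345)) = -((-36 - 1*18) - 1*(-345)) = -((-36 - 18) + 345) = -(-54 + 345) = -1*291 = -291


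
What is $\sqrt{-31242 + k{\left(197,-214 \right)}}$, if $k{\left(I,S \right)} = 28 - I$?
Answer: $i \sqrt{31411} \approx 177.23 i$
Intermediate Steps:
$\sqrt{-31242 + k{\left(197,-214 \right)}} = \sqrt{-31242 + \left(28 - 197\right)} = \sqrt{-31242 - 169} = \sqrt{-31411} = i \sqrt{31411}$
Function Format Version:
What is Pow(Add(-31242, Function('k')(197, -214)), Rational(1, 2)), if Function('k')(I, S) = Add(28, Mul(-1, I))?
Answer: Mul(I, Pow(31411, Rational(1, 2))) ≈ Mul(177.23, I)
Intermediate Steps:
Pow(Add(-31242, Function('k')(197, -214)), Rational(1, 2)) = Pow(Add(-31242, Add(28, Mul(-1, 197))), Rational(1, 2)) = Pow(Add(-31242, Add(28, -197)), Rational(1, 2)) = Pow(Add(-31242, -169), Rational(1, 2)) = Pow(-31411, Rational(1, 2)) = Mul(I, Pow(31411, Rational(1, 2)))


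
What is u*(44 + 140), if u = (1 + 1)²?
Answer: 736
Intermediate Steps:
u = 4 (u = 2² = 4)
u*(44 + 140) = 4*(44 + 140) = 4*184 = 736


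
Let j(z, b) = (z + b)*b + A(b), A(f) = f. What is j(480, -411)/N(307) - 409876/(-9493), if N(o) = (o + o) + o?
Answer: 34794062/2914351 ≈ 11.939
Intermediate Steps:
j(z, b) = b + b*(b + z) (j(z, b) = (z + b)*b + b = (b + z)*b + b = b*(b + z) + b = b + b*(b + z))
N(o) = 3*o (N(o) = 2*o + o = 3*o)
j(480, -411)/N(307) - 409876/(-9493) = (-411*(1 - 411 + 480))/((3*307)) - 409876/(-9493) = -411*70/921 - 409876*(-1/9493) = -28770*1/921 + 409876/9493 = -9590/307 + 409876/9493 = 34794062/2914351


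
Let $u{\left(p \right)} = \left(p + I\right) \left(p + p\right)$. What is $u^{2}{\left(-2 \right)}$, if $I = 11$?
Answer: $1296$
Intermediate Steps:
$u{\left(p \right)} = 2 p \left(11 + p\right)$ ($u{\left(p \right)} = \left(p + 11\right) \left(p + p\right) = \left(11 + p\right) 2 p = 2 p \left(11 + p\right)$)
$u^{2}{\left(-2 \right)} = \left(2 \left(-2\right) \left(11 - 2\right)\right)^{2} = \left(2 \left(-2\right) 9\right)^{2} = \left(-36\right)^{2} = 1296$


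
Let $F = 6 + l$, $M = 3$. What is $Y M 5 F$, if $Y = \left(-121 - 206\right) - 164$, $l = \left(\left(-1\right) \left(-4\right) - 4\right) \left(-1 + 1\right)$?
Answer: $-44190$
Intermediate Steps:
$l = 0$ ($l = \left(4 - 4\right) 0 = 0 \cdot 0 = 0$)
$Y = -491$ ($Y = -327 - 164 = -491$)
$F = 6$ ($F = 6 + 0 = 6$)
$Y M 5 F = - 491 \cdot 3 \cdot 5 \cdot 6 = - 491 \cdot 15 \cdot 6 = \left(-491\right) 90 = -44190$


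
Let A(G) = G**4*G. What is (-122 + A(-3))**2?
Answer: 133225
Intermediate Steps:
A(G) = G**5
(-122 + A(-3))**2 = (-122 + (-3)**5)**2 = (-122 - 243)**2 = (-365)**2 = 133225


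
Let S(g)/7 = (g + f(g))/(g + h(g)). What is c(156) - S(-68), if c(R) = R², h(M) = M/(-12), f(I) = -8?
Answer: 4549236/187 ≈ 24327.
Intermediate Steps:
h(M) = -M/12 (h(M) = M*(-1/12) = -M/12)
S(g) = 84*(-8 + g)/(11*g) (S(g) = 7*((g - 8)/(g - g/12)) = 7*((-8 + g)/((11*g/12))) = 7*((-8 + g)*(12/(11*g))) = 7*(12*(-8 + g)/(11*g)) = 84*(-8 + g)/(11*g))
c(156) - S(-68) = 156² - 84*(-8 - 68)/(11*(-68)) = 24336 - 84*(-1)*(-76)/(11*68) = 24336 - 1*1596/187 = 24336 - 1596/187 = 4549236/187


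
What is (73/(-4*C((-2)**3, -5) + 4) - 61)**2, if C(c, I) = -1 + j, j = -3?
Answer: 1315609/400 ≈ 3289.0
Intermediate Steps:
C(c, I) = -4 (C(c, I) = -1 - 3 = -4)
(73/(-4*C((-2)**3, -5) + 4) - 61)**2 = (73/(-4*(-4) + 4) - 61)**2 = (73/(16 + 4) - 61)**2 = (73/20 - 61)**2 = (-1147/20)**2 = 1315609/400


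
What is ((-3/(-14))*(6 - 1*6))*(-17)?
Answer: 0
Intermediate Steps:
((-3/(-14))*(6 - 1*6))*(-17) = ((-3*(-1/14))*(6 - 6))*(-17) = ((3/14)*0)*(-17) = 0*(-17) = 0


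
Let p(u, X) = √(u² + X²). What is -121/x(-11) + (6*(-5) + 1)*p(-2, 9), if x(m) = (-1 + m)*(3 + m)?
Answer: -121/96 - 29*√85 ≈ -268.63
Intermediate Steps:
p(u, X) = √(X² + u²)
-121/x(-11) + (6*(-5) + 1)*p(-2, 9) = -121/(-3 + (-11)² + 2*(-11)) + (6*(-5) + 1)*√(9² + (-2)²) = -121/(-3 + 121 - 22) + (-30 + 1)*√(81 + 4) = -121/96 - 29*√85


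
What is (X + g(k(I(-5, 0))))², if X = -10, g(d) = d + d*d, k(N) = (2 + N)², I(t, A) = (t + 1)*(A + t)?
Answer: 55098172900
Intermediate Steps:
I(t, A) = (1 + t)*(A + t)
g(d) = d + d²
(X + g(k(I(-5, 0))))² = (-10 + (2 + (0 - 5 + (-5)² + 0*(-5)))²*(1 + (2 + (0 - 5 + (-5)² + 0*(-5)))²))² = (-10 + (2 + (0 - 5 + 25 + 0))²*(1 + (2 + (0 - 5 + 25 + 0))²))² = (-10 + (2 + 20)²*(1 + (2 + 20)²))² = (-10 + 22²*(1 + 22²))² = (-10 + 484*(1 + 484))² = (-10 + 484*485)² = (-10 + 234740)² = 234730² = 55098172900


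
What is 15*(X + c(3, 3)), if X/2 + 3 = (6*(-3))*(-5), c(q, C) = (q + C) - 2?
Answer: 2670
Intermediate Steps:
c(q, C) = -2 + C + q (c(q, C) = (C + q) - 2 = -2 + C + q)
X = 174 (X = -6 + 2*((6*(-3))*(-5)) = -6 + 2*(-18*(-5)) = -6 + 2*90 = -6 + 180 = 174)
15*(X + c(3, 3)) = 15*(174 + (-2 + 3 + 3)) = 15*(174 + 4) = 15*178 = 2670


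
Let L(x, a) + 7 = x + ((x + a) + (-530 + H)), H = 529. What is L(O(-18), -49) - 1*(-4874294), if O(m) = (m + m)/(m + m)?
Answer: 4874239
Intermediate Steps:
O(m) = 1 (O(m) = (2*m)/((2*m)) = (2*m)*(1/(2*m)) = 1)
L(x, a) = -8 + a + 2*x (L(x, a) = -7 + (x + ((x + a) + (-530 + 529))) = -7 + (x + ((a + x) - 1)) = -7 + (x + (-1 + a + x)) = -7 + (-1 + a + 2*x) = -8 + a + 2*x)
L(O(-18), -49) - 1*(-4874294) = (-8 - 49 + 2*1) - 1*(-4874294) = (-8 - 49 + 2) + 4874294 = -55 + 4874294 = 4874239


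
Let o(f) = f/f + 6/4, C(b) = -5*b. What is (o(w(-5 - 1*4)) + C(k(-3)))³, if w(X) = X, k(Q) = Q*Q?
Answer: -614125/8 ≈ -76766.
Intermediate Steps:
k(Q) = Q²
o(f) = 5/2 (o(f) = 1 + 6*(¼) = 1 + 3/2 = 5/2)
(o(w(-5 - 1*4)) + C(k(-3)))³ = (5/2 - 5*(-3)²)³ = (5/2 - 5*9)³ = (5/2 - 45)³ = (-85/2)³ = -614125/8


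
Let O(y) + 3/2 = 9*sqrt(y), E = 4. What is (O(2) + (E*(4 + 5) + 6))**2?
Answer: 7209/4 + 729*sqrt(2) ≈ 2833.2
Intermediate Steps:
O(y) = -3/2 + 9*sqrt(y)
(O(2) + (E*(4 + 5) + 6))**2 = ((-3/2 + 9*sqrt(2)) + (4*(4 + 5) + 6))**2 = ((-3/2 + 9*sqrt(2)) + (4*9 + 6))**2 = ((-3/2 + 9*sqrt(2)) + (36 + 6))**2 = ((-3/2 + 9*sqrt(2)) + 42)**2 = (81/2 + 9*sqrt(2))**2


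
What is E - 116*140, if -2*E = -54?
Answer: -16213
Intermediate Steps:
E = 27 (E = -1/2*(-54) = 27)
E - 116*140 = 27 - 116*140 = 27 - 16240 = -16213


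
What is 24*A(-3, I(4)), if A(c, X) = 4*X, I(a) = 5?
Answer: 480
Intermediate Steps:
24*A(-3, I(4)) = 24*(4*5) = 24*20 = 480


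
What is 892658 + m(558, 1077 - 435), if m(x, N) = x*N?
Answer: 1250894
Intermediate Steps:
m(x, N) = N*x
892658 + m(558, 1077 - 435) = 892658 + (1077 - 435)*558 = 892658 + 642*558 = 892658 + 358236 = 1250894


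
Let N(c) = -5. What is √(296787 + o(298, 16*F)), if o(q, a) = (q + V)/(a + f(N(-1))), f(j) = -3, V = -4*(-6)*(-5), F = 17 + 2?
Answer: √26889252565/301 ≈ 544.78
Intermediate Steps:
F = 19
V = -120 (V = 24*(-5) = -120)
o(q, a) = (-120 + q)/(-3 + a) (o(q, a) = (q - 120)/(a - 3) = (-120 + q)/(-3 + a))
√(296787 + o(298, 16*F)) = √(296787 + (-120 + 298)/(-3 + 16*19)) = √(296787 + 178/(-3 + 304)) = √(296787 + 178/301) = √(89333065/301) = √26889252565/301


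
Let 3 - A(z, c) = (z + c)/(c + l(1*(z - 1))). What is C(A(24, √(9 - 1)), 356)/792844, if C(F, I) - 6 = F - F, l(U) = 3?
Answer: 3/396422 ≈ 7.5677e-6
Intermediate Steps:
A(z, c) = 3 - (c + z)/(3 + c) (A(z, c) = 3 - (z + c)/(c + 3) = 3 - (c + z)/(3 + c))
C(F, I) = 6 (C(F, I) = 6 + (F - F) = 6 + 0 = 6)
C(A(24, √(9 - 1)), 356)/792844 = 6/792844 = 6*(1/792844) = 3/396422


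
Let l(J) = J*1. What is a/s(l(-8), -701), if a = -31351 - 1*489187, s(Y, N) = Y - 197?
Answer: 520538/205 ≈ 2539.2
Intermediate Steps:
l(J) = J
s(Y, N) = -197 + Y
a = -520538 (a = -31351 - 489187 = -520538)
a/s(l(-8), -701) = -520538/(-197 - 8) = -520538/(-205) = -520538*(-1/205) = 520538/205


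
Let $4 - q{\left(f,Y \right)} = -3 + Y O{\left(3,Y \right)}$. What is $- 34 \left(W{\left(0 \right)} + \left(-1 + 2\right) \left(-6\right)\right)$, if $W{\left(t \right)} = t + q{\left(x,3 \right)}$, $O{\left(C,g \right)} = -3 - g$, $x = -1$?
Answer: $-646$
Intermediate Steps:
$q{\left(f,Y \right)} = 7 - Y \left(-3 - Y\right)$ ($q{\left(f,Y \right)} = 4 - \left(-3 + Y \left(-3 - Y\right)\right) = 7 - Y \left(-3 - Y\right)$)
$W{\left(t \right)} = 25 + t$ ($W{\left(t \right)} = t + \left(7 + 3 \left(3 + 3\right)\right) = t + \left(7 + 3 \cdot 6\right) = t + \left(7 + 18\right) = t + 25 = 25 + t$)
$- 34 \left(W{\left(0 \right)} + \left(-1 + 2\right) \left(-6\right)\right) = - 34 \left(\left(25 + 0\right) + \left(-1 + 2\right) \left(-6\right)\right) = - 34 \left(25 + 1 \left(-6\right)\right) = - 34 \left(25 - 6\right) = \left(-34\right) 19 = -646$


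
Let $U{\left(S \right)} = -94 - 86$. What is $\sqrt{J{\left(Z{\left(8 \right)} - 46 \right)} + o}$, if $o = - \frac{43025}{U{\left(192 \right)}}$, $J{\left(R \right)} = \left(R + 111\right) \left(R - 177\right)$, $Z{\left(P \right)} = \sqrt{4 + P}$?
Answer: $\frac{i \sqrt{512783 + 11376 \sqrt{3}}}{6} \approx 121.62 i$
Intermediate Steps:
$U{\left(S \right)} = -180$ ($U{\left(S \right)} = -94 - 86 = -180$)
$J{\left(R \right)} = \left(-177 + R\right) \left(111 + R\right)$ ($J{\left(R \right)} = \left(111 + R\right) \left(-177 + R\right) = \left(-177 + R\right) \left(111 + R\right)$)
$o = \frac{8605}{36}$ ($o = - \frac{43025}{-180} = \left(-43025\right) \left(- \frac{1}{180}\right) = \frac{8605}{36} \approx 239.03$)
$\sqrt{J{\left(Z{\left(8 \right)} - 46 \right)} + o} = \sqrt{\left(-19647 + \left(\sqrt{4 + 8} - 46\right)^{2} - 66 \left(\sqrt{4 + 8} - 46\right)\right) + \frac{8605}{36}} = \sqrt{\left(-19647 + \left(\sqrt{12} - 46\right)^{2} - 66 \left(\sqrt{12} - 46\right)\right) + \frac{8605}{36}} = \sqrt{\left(-19647 + \left(2 \sqrt{3} - 46\right)^{2} - 66 \left(2 \sqrt{3} - 46\right)\right) + \frac{8605}{36}} = \sqrt{\left(-19647 + \left(-46 + 2 \sqrt{3}\right)^{2} - 66 \left(-46 + 2 \sqrt{3}\right)\right) + \frac{8605}{36}} = \sqrt{\left(-19647 + \left(-46 + 2 \sqrt{3}\right)^{2} + \left(3036 - 132 \sqrt{3}\right)\right) + \frac{8605}{36}} = \sqrt{\left(-16611 + \left(-46 + 2 \sqrt{3}\right)^{2} - 132 \sqrt{3}\right) + \frac{8605}{36}} = \sqrt{- \frac{589391}{36} + \left(-46 + 2 \sqrt{3}\right)^{2} - 132 \sqrt{3}}$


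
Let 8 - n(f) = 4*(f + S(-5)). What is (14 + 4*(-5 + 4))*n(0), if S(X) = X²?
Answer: -920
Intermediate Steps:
n(f) = -92 - 4*f (n(f) = 8 - 4*(f + (-5)²) = 8 - 4*(f + 25) = 8 - 4*(25 + f) = 8 - (100 + 4*f) = 8 + (-100 - 4*f) = -92 - 4*f)
(14 + 4*(-5 + 4))*n(0) = (14 + 4*(-5 + 4))*(-92 - 4*0) = (14 + 4*(-1))*(-92 + 0) = (14 - 4)*(-92) = 10*(-92) = -920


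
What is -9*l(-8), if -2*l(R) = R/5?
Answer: -36/5 ≈ -7.2000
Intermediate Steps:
l(R) = -R/10 (l(R) = -R/(2*5) = -R/10)
-9*l(-8) = -(-9)*(-8)/10 = -9*4/5 = -36/5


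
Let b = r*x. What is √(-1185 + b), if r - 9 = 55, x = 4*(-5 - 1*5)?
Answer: I*√3745 ≈ 61.196*I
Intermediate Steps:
x = -40 (x = 4*(-5 - 5) = 4*(-10) = -40)
r = 64 (r = 9 + 55 = 64)
b = -2560 (b = 64*(-40) = -2560)
√(-1185 + b) = √(-1185 - 2560) = √(-3745) = I*√3745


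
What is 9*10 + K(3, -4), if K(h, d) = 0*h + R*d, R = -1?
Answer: 94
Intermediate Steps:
K(h, d) = -d (K(h, d) = 0*h - d = 0 - d = -d)
9*10 + K(3, -4) = 9*10 - 1*(-4) = 90 + 4 = 94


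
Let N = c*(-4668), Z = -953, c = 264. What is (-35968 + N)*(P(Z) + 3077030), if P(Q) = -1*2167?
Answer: -3899910240160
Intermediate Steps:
P(Q) = -2167
N = -1232352 (N = 264*(-4668) = -1232352)
(-35968 + N)*(P(Z) + 3077030) = (-35968 - 1232352)*(-2167 + 3077030) = -1268320*3074863 = -3899910240160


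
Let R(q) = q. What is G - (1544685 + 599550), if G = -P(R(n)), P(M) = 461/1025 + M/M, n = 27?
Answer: -2197842361/1025 ≈ -2.1442e+6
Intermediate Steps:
P(M) = 1486/1025 (P(M) = 461*(1/1025) + 1 = 461/1025 + 1 = 1486/1025)
G = -1486/1025 (G = -1*1486/1025 = -1486/1025 ≈ -1.4498)
G - (1544685 + 599550) = -1486/1025 - (1544685 + 599550) = -1486/1025 - 1*2144235 = -1486/1025 - 2144235 = -2197842361/1025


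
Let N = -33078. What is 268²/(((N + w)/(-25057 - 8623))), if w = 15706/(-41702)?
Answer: 50439242904320/689717231 ≈ 73130.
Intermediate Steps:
w = -7853/20851 (w = 15706*(-1/41702) = -7853/20851 ≈ -0.37662)
268²/(((N + w)/(-25057 - 8623))) = 268²/(((-33078 - 7853/20851)/(-25057 - 8623))) = 71824/((-689717231/20851/(-33680))) = 71824/((-689717231/20851*(-1/33680))) = 71824/(689717231/702261680) = 71824*(702261680/689717231) = 50439242904320/689717231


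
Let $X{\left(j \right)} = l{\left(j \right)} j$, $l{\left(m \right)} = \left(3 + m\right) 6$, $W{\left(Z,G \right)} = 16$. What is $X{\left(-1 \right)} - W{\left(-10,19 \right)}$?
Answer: $-28$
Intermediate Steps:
$l{\left(m \right)} = 18 + 6 m$
$X{\left(j \right)} = j \left(18 + 6 j\right)$ ($X{\left(j \right)} = \left(18 + 6 j\right) j = j \left(18 + 6 j\right)$)
$X{\left(-1 \right)} - W{\left(-10,19 \right)} = 6 \left(-1\right) \left(3 - 1\right) - 16 = 6 \left(-1\right) 2 - 16 = -12 - 16 = -28$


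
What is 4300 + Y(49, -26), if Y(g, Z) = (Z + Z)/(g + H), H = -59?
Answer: 21526/5 ≈ 4305.2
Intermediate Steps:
Y(g, Z) = 2*Z/(-59 + g) (Y(g, Z) = (Z + Z)/(g - 59) = (2*Z)/(-59 + g) = 2*Z/(-59 + g))
4300 + Y(49, -26) = 4300 + 2*(-26)/(-59 + 49) = 4300 + 2*(-26)/(-10) = 4300 + 2*(-26)*(-⅒) = 4300 + 26/5 = 21526/5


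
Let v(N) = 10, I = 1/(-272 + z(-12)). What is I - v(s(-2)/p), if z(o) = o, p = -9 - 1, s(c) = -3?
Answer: -2841/284 ≈ -10.004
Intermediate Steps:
p = -10
I = -1/284 (I = 1/(-272 - 12) = 1/(-284) = -1/284 ≈ -0.0035211)
I - v(s(-2)/p) = -1/284 - 1*10 = -1/284 - 10 = -2841/284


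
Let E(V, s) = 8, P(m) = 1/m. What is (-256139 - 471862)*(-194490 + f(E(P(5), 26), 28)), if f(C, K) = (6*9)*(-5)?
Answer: 141785474760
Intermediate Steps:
f(C, K) = -270 (f(C, K) = 54*(-5) = -270)
(-256139 - 471862)*(-194490 + f(E(P(5), 26), 28)) = (-256139 - 471862)*(-194490 - 270) = -728001*(-194760) = 141785474760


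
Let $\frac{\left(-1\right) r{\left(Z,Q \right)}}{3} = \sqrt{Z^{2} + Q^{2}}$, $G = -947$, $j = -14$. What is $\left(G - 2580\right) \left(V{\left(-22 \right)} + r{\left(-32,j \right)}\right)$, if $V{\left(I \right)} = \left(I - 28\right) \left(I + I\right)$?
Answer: $-7759400 + 21162 \sqrt{305} \approx -7.3898 \cdot 10^{6}$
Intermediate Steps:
$V{\left(I \right)} = 2 I \left(-28 + I\right)$ ($V{\left(I \right)} = \left(-28 + I\right) 2 I = 2 I \left(-28 + I\right)$)
$r{\left(Z,Q \right)} = - 3 \sqrt{Q^{2} + Z^{2}}$ ($r{\left(Z,Q \right)} = - 3 \sqrt{Z^{2} + Q^{2}} = - 3 \sqrt{Q^{2} + Z^{2}}$)
$\left(G - 2580\right) \left(V{\left(-22 \right)} + r{\left(-32,j \right)}\right) = \left(-947 - 2580\right) \left(2 \left(-22\right) \left(-28 - 22\right) - 3 \sqrt{\left(-14\right)^{2} + \left(-32\right)^{2}}\right) = - 3527 \left(2 \left(-22\right) \left(-50\right) - 3 \sqrt{196 + 1024}\right) = - 3527 \left(2200 - 3 \sqrt{1220}\right) = - 3527 \left(2200 - 3 \cdot 2 \sqrt{305}\right) = - 3527 \left(2200 - 6 \sqrt{305}\right) = -7759400 + 21162 \sqrt{305}$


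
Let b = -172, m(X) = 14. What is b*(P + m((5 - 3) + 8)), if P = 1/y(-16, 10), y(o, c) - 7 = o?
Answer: -21500/9 ≈ -2388.9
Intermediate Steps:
y(o, c) = 7 + o
P = -⅑ (P = 1/(7 - 16) = 1/(-9) = -⅑ ≈ -0.11111)
b*(P + m((5 - 3) + 8)) = -172*(-⅑ + 14) = -172*125/9 = -21500/9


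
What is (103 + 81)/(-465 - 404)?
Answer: -184/869 ≈ -0.21174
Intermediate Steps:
(103 + 81)/(-465 - 404) = 184/(-869) = 184*(-1/869) = -184/869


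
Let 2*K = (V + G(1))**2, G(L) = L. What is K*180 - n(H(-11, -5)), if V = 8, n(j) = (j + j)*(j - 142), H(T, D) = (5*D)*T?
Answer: -65860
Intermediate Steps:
H(T, D) = 5*D*T
n(j) = 2*j*(-142 + j) (n(j) = (2*j)*(-142 + j) = 2*j*(-142 + j))
K = 81/2 (K = (8 + 1)**2/2 = (1/2)*9**2 = (1/2)*81 = 81/2 ≈ 40.500)
K*180 - n(H(-11, -5)) = (81/2)*180 - 2*5*(-5)*(-11)*(-142 + 5*(-5)*(-11)) = 7290 - 2*275*(-142 + 275) = 7290 - 2*275*133 = 7290 - 1*73150 = 7290 - 73150 = -65860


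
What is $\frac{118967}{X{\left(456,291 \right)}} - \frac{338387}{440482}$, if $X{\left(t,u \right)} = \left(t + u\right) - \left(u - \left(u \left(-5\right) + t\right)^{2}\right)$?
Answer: $- \frac{40780292395}{62828905182} \approx -0.64907$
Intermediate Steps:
$X{\left(t,u \right)} = t + \left(t - 5 u\right)^{2}$ ($X{\left(t,u \right)} = \left(t + u\right) - \left(u - \left(- 5 u + t\right)^{2}\right) = \left(t + u\right) - \left(u - \left(t - 5 u\right)^{2}\right) = t + \left(t - 5 u\right)^{2}$)
$\frac{118967}{X{\left(456,291 \right)}} - \frac{338387}{440482} = \frac{118967}{456 + \left(456 - 1455\right)^{2}} - \frac{338387}{440482} = \frac{118967}{456 + \left(456 - 1455\right)^{2}} - \frac{48341}{62926} = \frac{118967}{456 + \left(-999\right)^{2}} - \frac{48341}{62926} = \frac{118967}{456 + 998001} - \frac{48341}{62926} = \frac{118967}{998457} - \frac{48341}{62926} = - \frac{40780292395}{62828905182}$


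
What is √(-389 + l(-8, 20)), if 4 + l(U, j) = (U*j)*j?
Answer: I*√3593 ≈ 59.942*I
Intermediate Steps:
l(U, j) = -4 + U*j² (l(U, j) = -4 + (U*j)*j = -4 + U*j²)
√(-389 + l(-8, 20)) = √(-389 + (-4 - 8*20²)) = √(-389 + (-4 - 8*400)) = √(-389 + (-4 - 3200)) = √(-389 - 3204) = √(-3593) = I*√3593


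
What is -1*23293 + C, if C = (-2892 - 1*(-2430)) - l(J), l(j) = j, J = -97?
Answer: -23658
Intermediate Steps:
C = -365 (C = (-2892 - 1*(-2430)) - 1*(-97) = (-2892 + 2430) + 97 = -462 + 97 = -365)
-1*23293 + C = -1*23293 - 365 = -23293 - 365 = -23658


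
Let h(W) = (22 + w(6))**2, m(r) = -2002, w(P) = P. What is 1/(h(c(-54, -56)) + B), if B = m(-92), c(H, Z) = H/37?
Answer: -1/1218 ≈ -0.00082102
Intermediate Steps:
c(H, Z) = H/37 (c(H, Z) = H*(1/37) = H/37)
h(W) = 784 (h(W) = (22 + 6)**2 = 28**2 = 784)
B = -2002
1/(h(c(-54, -56)) + B) = 1/(784 - 2002) = 1/(-1218) = -1/1218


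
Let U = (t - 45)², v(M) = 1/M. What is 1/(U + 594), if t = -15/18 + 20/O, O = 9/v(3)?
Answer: 2916/7661329 ≈ 0.00038061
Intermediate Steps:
v(M) = 1/M
O = 27 (O = 9/(1/3) = 9/(⅓) = 9*3 = 27)
t = -5/54 (t = -15/18 + 20/27 = -15*1/18 + 20*(1/27) = -⅚ + 20/27 = -5/54 ≈ -0.092593)
U = 5929225/2916 (U = (-5/54 - 45)² = (-2435/54)² = 5929225/2916 ≈ 2033.3)
1/(U + 594) = 1/(5929225/2916 + 594) = 1/(7661329/2916) = 2916/7661329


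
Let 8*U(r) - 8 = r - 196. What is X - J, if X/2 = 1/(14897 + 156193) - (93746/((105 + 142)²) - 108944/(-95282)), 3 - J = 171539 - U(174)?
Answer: 816261382063019099/4758642853380 ≈ 1.7153e+5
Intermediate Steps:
U(r) = -47/2 + r/8 (U(r) = 1 + (r - 196)/8 = 1 + (-196 + r)/8 = 1 + (-49/2 + r/8) = -47/2 + r/8)
J = -686151/4 (J = 3 - (171539 - (-47/2 + (⅛)*174)) = 3 - (171539 - (-47/2 + 87/4)) = 3 - (171539 - 1*(-7/4)) = 3 - (171539 + 7/4) = 3 - 1*686163/4 = 3 - 686163/4 = -686151/4 ≈ -1.7154e+5)
X = -6376514841499/1189660713345 (X = 2*(1/(14897 + 156193) - (93746/((105 + 142)²) - 108944/(-95282))) = 2*(1/171090 - (93746/(247²) - 108944*(-1/95282))) = 2*(1/171090 - (93746/61009 + 4952/4331)) = 2*(1/171090 - (93746*(1/61009) + 4952/4331)) = 2*(1/171090 - (4934/3211 + 4952/4331)) = 2*(1/171090 - 1*37270026/13906841) = 2*(1/171090 - 37270026/13906841) = 2*(-6376514841499/2379321426690) = -6376514841499/1189660713345 ≈ -5.3599)
X - J = -6376514841499/1189660713345 - 1*(-686151/4) = -6376514841499/1189660713345 + 686151/4 = 816261382063019099/4758642853380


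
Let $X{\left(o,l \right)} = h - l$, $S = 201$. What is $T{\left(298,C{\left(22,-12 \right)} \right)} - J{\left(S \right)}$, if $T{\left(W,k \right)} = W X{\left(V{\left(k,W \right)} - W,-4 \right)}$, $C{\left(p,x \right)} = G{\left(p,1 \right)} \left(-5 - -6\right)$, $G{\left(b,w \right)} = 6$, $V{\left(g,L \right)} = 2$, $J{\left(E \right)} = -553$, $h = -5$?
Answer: $255$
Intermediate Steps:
$X{\left(o,l \right)} = -5 - l$
$C{\left(p,x \right)} = 6$ ($C{\left(p,x \right)} = 6 \left(-5 - -6\right) = 6 \left(-5 + 6\right) = 6 \cdot 1 = 6$)
$T{\left(W,k \right)} = - W$ ($T{\left(W,k \right)} = W \left(-5 - -4\right) = W \left(-5 + 4\right) = W \left(-1\right) = - W$)
$T{\left(298,C{\left(22,-12 \right)} \right)} - J{\left(S \right)} = \left(-1\right) 298 - -553 = -298 + 553 = 255$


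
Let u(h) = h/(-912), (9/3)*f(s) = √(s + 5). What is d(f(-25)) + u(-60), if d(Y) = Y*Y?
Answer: -1475/684 ≈ -2.1564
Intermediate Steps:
f(s) = √(5 + s)/3 (f(s) = √(s + 5)/3 = √(5 + s)/3)
d(Y) = Y²
u(h) = -h/912 (u(h) = h*(-1/912) = -h/912)
d(f(-25)) + u(-60) = (√(5 - 25)/3)² - 1/912*(-60) = (√(-20)/3)² + 5/76 = ((2*I*√5)/3)² + 5/76 = (2*I*√5/3)² + 5/76 = -20/9 + 5/76 = -1475/684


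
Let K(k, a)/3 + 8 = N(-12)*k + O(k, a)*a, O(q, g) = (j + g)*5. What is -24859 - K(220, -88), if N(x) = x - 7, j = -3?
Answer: -132415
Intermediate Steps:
O(q, g) = -15 + 5*g (O(q, g) = (-3 + g)*5 = -15 + 5*g)
N(x) = -7 + x
K(k, a) = -24 - 57*k + 3*a*(-15 + 5*a) (K(k, a) = -24 + 3*((-7 - 12)*k + (-15 + 5*a)*a) = -24 + 3*(-19*k + a*(-15 + 5*a)) = -24 + (-57*k + 3*a*(-15 + 5*a)) = -24 - 57*k + 3*a*(-15 + 5*a))
-24859 - K(220, -88) = -24859 - (-24 - 57*220 + 15*(-88)*(-3 - 88)) = -24859 - (-24 - 12540 + 15*(-88)*(-91)) = -24859 - (-24 - 12540 + 120120) = -24859 - 1*107556 = -24859 - 107556 = -132415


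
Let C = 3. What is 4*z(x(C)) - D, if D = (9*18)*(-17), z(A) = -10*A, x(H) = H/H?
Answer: 2714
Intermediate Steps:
x(H) = 1
D = -2754 (D = 162*(-17) = -2754)
4*z(x(C)) - D = 4*(-10*1) - 1*(-2754) = 4*(-10) + 2754 = -40 + 2754 = 2714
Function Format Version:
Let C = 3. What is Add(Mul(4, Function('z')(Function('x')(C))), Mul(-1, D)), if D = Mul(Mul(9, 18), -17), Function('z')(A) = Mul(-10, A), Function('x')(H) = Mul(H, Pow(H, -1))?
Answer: 2714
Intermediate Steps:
Function('x')(H) = 1
D = -2754 (D = Mul(162, -17) = -2754)
Add(Mul(4, Function('z')(Function('x')(C))), Mul(-1, D)) = Add(Mul(4, Mul(-10, 1)), Mul(-1, -2754)) = Add(Mul(4, -10), 2754) = Add(-40, 2754) = 2714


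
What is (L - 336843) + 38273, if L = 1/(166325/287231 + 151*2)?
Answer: -25948744388359/86910087 ≈ -2.9857e+5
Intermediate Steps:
L = 287231/86910087 (L = 1/(166325*(1/287231) + 302) = 1/(166325/287231 + 302) = 1/(86910087/287231) = 287231/86910087 ≈ 0.0033049)
(L - 336843) + 38273 = (287231/86910087 - 336843) + 38273 = -29275054148110/86910087 + 38273 = -25948744388359/86910087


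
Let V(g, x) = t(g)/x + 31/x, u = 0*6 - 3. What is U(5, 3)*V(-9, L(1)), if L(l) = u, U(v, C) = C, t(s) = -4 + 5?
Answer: -32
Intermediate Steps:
t(s) = 1
u = -3 (u = 0 - 3 = -3)
L(l) = -3
V(g, x) = 32/x (V(g, x) = 1/x + 31/x = 32/x)
U(5, 3)*V(-9, L(1)) = 3*(32/(-3)) = 3*(32*(-⅓)) = 3*(-32/3) = -32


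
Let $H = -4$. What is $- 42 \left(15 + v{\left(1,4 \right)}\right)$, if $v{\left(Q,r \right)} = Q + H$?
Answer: $-504$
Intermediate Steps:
$v{\left(Q,r \right)} = -4 + Q$ ($v{\left(Q,r \right)} = Q - 4 = -4 + Q$)
$- 42 \left(15 + v{\left(1,4 \right)}\right) = - 42 \left(15 + \left(-4 + 1\right)\right) = - 42 \left(15 - 3\right) = \left(-42\right) 12 = -504$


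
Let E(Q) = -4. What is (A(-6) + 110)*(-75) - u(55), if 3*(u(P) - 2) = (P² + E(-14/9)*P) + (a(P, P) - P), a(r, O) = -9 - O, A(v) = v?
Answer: -26092/3 ≈ -8697.3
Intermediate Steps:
u(P) = -1 - 2*P + P²/3 (u(P) = 2 + ((P² - 4*P) + ((-9 - P) - P))/3 = 2 + ((P² - 4*P) + (-9 - 2*P))/3 = 2 + (-9 + P² - 6*P)/3 = 2 + (-3 - 2*P + P²/3) = -1 - 2*P + P²/3)
(A(-6) + 110)*(-75) - u(55) = (-6 + 110)*(-75) - (-1 - 2*55 + (⅓)*55²) = 104*(-75) - (-1 - 110 + (⅓)*3025) = -7800 - (-1 - 110 + 3025/3) = -7800 - 1*2692/3 = -7800 - 2692/3 = -26092/3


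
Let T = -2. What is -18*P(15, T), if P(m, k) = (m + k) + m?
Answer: -504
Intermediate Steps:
P(m, k) = k + 2*m (P(m, k) = (k + m) + m = k + 2*m)
-18*P(15, T) = -18*(-2 + 2*15) = -18*(-2 + 30) = -18*28 = -504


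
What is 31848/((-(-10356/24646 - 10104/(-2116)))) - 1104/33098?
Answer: -396560613929/54224976 ≈ -7313.3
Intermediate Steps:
31848/((-(-10356/24646 - 10104/(-2116)))) - 1104/33098 = 31848/((-(-10356*1/24646 - 10104*(-1/2116)))) - 1104*1/33098 = 31848/((-(-5178/12323 + 2526/529))) - 552/16549 = 31848/((-1*28388736/6518867)) - 552/16549 = 31848/(-28388736/6518867) - 552/16549 = 31848*(-6518867/28388736) - 552/16549 = -8650536509/1182864 - 552/16549 = -396560613929/54224976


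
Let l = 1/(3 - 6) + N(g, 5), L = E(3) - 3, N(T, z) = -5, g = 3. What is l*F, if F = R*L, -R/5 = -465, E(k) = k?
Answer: 0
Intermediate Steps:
L = 0 (L = 3 - 3 = 0)
R = 2325 (R = -5*(-465) = 2325)
l = -16/3 (l = 1/(3 - 6) - 5 = 1/(-3) - 5 = -1/3 - 5 = -16/3 ≈ -5.3333)
F = 0 (F = 2325*0 = 0)
l*F = -16/3*0 = 0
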